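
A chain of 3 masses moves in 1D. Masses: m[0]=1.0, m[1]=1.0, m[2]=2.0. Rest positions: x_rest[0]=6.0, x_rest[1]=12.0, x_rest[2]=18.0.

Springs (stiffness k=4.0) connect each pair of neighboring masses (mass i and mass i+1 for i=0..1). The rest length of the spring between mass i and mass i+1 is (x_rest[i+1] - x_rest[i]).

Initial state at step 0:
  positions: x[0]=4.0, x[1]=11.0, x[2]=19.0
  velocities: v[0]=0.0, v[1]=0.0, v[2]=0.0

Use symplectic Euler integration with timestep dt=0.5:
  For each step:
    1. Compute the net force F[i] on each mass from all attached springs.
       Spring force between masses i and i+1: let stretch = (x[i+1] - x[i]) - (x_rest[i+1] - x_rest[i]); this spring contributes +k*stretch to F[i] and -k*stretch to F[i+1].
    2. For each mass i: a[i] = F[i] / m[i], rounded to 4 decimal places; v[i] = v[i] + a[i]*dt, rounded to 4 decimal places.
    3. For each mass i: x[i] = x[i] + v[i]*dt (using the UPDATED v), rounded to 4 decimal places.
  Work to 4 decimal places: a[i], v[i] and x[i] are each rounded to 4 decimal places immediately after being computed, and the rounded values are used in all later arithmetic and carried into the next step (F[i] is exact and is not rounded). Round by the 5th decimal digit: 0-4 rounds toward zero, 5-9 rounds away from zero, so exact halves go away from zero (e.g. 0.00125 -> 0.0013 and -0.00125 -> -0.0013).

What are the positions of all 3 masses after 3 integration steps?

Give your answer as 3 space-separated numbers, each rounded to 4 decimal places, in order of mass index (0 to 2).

Step 0: x=[4.0000 11.0000 19.0000] v=[0.0000 0.0000 0.0000]
Step 1: x=[5.0000 12.0000 18.0000] v=[2.0000 2.0000 -2.0000]
Step 2: x=[7.0000 12.0000 17.0000] v=[4.0000 0.0000 -2.0000]
Step 3: x=[8.0000 12.0000 16.5000] v=[2.0000 0.0000 -1.0000]

Answer: 8.0000 12.0000 16.5000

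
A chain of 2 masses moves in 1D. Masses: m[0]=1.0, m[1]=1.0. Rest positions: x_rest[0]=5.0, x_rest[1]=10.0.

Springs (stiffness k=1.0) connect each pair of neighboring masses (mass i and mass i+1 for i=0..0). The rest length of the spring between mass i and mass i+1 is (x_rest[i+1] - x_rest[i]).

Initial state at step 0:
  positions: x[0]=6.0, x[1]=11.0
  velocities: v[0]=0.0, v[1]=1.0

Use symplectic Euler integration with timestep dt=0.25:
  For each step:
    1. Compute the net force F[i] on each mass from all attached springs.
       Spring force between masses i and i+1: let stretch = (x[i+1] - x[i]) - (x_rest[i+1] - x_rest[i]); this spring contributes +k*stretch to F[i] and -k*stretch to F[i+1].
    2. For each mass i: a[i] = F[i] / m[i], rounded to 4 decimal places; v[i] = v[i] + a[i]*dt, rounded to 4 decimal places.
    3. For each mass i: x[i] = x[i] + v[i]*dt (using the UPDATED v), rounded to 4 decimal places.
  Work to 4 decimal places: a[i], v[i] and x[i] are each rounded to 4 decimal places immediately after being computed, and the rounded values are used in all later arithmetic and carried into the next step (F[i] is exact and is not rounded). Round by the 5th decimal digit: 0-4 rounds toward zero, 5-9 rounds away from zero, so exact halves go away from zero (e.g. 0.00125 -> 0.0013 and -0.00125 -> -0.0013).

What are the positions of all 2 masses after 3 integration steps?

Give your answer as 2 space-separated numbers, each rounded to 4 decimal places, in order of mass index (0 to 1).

Answer: 6.0605 11.6895

Derivation:
Step 0: x=[6.0000 11.0000] v=[0.0000 1.0000]
Step 1: x=[6.0000 11.2500] v=[0.0000 1.0000]
Step 2: x=[6.0156 11.4844] v=[0.0625 0.9375]
Step 3: x=[6.0605 11.6895] v=[0.1797 0.8203]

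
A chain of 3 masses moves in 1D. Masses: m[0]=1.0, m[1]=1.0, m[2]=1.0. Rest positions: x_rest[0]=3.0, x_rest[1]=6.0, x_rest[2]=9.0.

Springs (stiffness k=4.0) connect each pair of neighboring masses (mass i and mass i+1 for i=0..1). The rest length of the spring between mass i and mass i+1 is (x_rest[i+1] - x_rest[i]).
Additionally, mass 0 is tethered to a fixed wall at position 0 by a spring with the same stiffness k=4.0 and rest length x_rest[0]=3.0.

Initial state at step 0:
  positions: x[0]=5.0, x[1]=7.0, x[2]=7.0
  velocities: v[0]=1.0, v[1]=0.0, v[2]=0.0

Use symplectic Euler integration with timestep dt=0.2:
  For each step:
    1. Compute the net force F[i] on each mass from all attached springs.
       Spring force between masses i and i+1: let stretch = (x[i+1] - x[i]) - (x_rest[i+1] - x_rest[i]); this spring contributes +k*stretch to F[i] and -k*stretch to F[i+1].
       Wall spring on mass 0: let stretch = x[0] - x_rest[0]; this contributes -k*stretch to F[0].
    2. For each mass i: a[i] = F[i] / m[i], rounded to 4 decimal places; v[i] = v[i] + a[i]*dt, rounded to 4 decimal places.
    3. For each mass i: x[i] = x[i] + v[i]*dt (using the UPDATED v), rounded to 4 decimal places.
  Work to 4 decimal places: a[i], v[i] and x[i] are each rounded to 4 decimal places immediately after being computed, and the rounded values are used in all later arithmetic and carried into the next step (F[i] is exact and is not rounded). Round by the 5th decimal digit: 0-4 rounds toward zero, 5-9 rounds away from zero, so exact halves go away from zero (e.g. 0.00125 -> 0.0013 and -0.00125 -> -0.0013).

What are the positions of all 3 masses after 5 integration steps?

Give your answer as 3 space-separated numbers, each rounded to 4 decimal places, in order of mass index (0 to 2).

Answer: 1.0933 5.1761 10.7276

Derivation:
Step 0: x=[5.0000 7.0000 7.0000] v=[1.0000 0.0000 0.0000]
Step 1: x=[4.7200 6.6800 7.4800] v=[-1.4000 -1.6000 2.4000]
Step 2: x=[3.9984 6.1744 8.3120] v=[-3.6080 -2.5280 4.1600]
Step 3: x=[2.9852 5.6627 9.2820] v=[-5.0659 -2.5587 4.8499]
Step 4: x=[1.9228 5.3016 10.1529] v=[-5.3121 -1.8053 4.3545]
Step 5: x=[1.0933 5.1761 10.7276] v=[-4.1473 -0.6273 2.8735]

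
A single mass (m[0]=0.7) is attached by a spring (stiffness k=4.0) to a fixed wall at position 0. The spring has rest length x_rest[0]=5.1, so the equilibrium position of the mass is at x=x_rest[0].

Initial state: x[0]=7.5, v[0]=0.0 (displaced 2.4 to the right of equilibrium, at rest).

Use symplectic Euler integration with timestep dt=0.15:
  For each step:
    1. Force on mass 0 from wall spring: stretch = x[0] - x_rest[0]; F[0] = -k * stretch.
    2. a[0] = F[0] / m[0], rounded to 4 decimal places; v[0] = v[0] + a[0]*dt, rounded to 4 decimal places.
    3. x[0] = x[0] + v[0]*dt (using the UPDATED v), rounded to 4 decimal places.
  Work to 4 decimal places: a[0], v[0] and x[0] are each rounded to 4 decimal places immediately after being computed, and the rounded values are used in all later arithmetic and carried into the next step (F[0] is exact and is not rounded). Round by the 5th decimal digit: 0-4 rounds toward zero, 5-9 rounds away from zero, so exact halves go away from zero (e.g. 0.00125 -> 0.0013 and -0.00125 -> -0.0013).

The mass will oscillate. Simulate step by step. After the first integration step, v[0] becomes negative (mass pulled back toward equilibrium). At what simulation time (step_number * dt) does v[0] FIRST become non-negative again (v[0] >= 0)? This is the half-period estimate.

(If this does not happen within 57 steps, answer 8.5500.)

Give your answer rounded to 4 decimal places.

Answer: 1.3500

Derivation:
Step 0: x=[7.5000] v=[0.0000]
Step 1: x=[7.1914] v=[-2.0571]
Step 2: x=[6.6139] v=[-3.8497]
Step 3: x=[5.8418] v=[-5.1473]
Step 4: x=[4.9743] v=[-5.7831]
Step 5: x=[4.1230] v=[-5.6754]
Step 6: x=[3.3973] v=[-4.8380]
Step 7: x=[2.8905] v=[-3.3785]
Step 8: x=[2.6678] v=[-1.4846]
Step 9: x=[2.7578] v=[0.6001]
First v>=0 after going negative at step 9, time=1.3500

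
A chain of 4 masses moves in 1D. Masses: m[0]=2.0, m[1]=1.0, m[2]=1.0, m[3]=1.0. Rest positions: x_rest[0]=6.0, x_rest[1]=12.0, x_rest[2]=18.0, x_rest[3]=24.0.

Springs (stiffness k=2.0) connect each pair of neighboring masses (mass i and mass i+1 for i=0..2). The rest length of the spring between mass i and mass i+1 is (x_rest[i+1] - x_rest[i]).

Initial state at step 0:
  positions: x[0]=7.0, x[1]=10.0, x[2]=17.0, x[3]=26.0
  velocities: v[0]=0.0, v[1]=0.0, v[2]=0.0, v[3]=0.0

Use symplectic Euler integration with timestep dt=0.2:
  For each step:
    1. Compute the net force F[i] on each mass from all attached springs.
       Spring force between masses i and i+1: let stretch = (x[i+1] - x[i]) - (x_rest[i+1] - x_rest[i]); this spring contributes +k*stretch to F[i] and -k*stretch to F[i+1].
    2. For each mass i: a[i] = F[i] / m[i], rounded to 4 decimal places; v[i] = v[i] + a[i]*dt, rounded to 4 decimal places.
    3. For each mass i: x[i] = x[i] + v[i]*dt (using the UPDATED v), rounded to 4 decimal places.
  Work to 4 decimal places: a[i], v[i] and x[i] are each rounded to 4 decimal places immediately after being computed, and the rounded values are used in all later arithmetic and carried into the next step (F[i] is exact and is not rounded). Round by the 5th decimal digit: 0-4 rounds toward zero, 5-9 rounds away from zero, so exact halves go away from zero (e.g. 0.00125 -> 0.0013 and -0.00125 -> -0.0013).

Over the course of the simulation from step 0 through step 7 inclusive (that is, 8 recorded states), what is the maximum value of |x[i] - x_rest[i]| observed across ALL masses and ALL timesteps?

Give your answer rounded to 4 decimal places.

Answer: 2.3026

Derivation:
Step 0: x=[7.0000 10.0000 17.0000 26.0000] v=[0.0000 0.0000 0.0000 0.0000]
Step 1: x=[6.8800 10.3200 17.1600 25.7600] v=[-0.6000 1.6000 0.8000 -1.2000]
Step 2: x=[6.6576 10.9120 17.4608 25.3120] v=[-1.1120 2.9600 1.5040 -2.2400]
Step 3: x=[6.3654 11.6876 17.8658 24.7159] v=[-1.4611 3.8778 2.0250 -2.9805]
Step 4: x=[6.0461 12.5316 18.3246 24.0518] v=[-1.5967 4.2202 2.2938 -3.3205]
Step 5: x=[5.7462 13.3202 18.7781 23.4095] v=[-1.4996 3.9432 2.2675 -3.2114]
Step 6: x=[5.5092 13.9396 19.1655 22.8767] v=[-1.1848 3.0968 1.9369 -2.6640]
Step 7: x=[5.3695 14.3026 19.4317 22.5270] v=[-0.6987 1.8150 1.3310 -1.7485]
Max displacement = 2.3026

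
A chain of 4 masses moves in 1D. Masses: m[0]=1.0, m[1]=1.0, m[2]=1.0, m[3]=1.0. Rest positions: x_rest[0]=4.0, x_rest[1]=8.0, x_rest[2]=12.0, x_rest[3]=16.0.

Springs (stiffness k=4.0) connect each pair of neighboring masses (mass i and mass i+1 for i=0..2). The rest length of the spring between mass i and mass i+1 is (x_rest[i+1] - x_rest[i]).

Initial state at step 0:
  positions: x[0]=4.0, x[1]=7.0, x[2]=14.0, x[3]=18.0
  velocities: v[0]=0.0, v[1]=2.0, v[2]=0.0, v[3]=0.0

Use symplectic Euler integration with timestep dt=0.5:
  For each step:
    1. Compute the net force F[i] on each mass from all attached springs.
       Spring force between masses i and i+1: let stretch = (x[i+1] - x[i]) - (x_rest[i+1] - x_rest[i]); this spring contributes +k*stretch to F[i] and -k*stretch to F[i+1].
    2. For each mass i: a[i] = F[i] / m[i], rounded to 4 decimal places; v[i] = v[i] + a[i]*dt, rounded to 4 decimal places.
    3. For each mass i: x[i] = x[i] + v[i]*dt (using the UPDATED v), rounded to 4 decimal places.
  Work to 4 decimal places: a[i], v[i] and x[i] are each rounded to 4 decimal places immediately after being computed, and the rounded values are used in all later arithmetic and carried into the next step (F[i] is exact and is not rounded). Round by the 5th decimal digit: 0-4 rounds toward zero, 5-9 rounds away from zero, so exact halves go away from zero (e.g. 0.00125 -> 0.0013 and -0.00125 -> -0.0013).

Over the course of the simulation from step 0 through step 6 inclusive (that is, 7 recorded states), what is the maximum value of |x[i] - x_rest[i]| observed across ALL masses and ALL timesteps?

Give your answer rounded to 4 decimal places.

Answer: 5.0000

Derivation:
Step 0: x=[4.0000 7.0000 14.0000 18.0000] v=[0.0000 2.0000 0.0000 0.0000]
Step 1: x=[3.0000 12.0000 11.0000 18.0000] v=[-2.0000 10.0000 -6.0000 0.0000]
Step 2: x=[7.0000 7.0000 16.0000 15.0000] v=[8.0000 -10.0000 10.0000 -6.0000]
Step 3: x=[7.0000 11.0000 11.0000 17.0000] v=[0.0000 8.0000 -10.0000 4.0000]
Step 4: x=[7.0000 11.0000 12.0000 17.0000] v=[0.0000 0.0000 2.0000 0.0000]
Step 5: x=[7.0000 8.0000 17.0000 16.0000] v=[0.0000 -6.0000 10.0000 -2.0000]
Step 6: x=[4.0000 13.0000 12.0000 20.0000] v=[-6.0000 10.0000 -10.0000 8.0000]
Max displacement = 5.0000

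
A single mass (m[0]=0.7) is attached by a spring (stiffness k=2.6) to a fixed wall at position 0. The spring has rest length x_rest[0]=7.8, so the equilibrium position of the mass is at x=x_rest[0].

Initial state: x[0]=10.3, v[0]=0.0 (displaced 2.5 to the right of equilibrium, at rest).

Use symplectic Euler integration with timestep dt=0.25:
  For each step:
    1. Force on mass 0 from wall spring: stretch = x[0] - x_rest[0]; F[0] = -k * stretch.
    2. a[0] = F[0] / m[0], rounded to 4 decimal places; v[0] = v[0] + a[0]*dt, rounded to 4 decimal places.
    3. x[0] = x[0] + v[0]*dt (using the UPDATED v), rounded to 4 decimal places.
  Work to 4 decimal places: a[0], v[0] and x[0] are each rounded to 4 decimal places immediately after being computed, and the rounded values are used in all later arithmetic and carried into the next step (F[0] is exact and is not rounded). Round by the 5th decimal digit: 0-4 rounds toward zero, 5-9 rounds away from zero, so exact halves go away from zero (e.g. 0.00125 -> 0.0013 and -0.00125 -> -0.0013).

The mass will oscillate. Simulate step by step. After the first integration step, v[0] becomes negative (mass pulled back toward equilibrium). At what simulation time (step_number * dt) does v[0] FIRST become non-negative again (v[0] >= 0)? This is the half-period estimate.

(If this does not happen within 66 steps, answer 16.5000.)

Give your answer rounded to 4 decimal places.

Step 0: x=[10.3000] v=[0.0000]
Step 1: x=[9.7197] v=[-2.3214]
Step 2: x=[8.6937] v=[-4.1040]
Step 3: x=[7.4602] v=[-4.9339]
Step 4: x=[6.3056] v=[-4.6184]
Step 5: x=[5.4979] v=[-3.2308]
Step 6: x=[5.2246] v=[-1.0931]
Step 7: x=[5.5492] v=[1.2984]
First v>=0 after going negative at step 7, time=1.7500

Answer: 1.7500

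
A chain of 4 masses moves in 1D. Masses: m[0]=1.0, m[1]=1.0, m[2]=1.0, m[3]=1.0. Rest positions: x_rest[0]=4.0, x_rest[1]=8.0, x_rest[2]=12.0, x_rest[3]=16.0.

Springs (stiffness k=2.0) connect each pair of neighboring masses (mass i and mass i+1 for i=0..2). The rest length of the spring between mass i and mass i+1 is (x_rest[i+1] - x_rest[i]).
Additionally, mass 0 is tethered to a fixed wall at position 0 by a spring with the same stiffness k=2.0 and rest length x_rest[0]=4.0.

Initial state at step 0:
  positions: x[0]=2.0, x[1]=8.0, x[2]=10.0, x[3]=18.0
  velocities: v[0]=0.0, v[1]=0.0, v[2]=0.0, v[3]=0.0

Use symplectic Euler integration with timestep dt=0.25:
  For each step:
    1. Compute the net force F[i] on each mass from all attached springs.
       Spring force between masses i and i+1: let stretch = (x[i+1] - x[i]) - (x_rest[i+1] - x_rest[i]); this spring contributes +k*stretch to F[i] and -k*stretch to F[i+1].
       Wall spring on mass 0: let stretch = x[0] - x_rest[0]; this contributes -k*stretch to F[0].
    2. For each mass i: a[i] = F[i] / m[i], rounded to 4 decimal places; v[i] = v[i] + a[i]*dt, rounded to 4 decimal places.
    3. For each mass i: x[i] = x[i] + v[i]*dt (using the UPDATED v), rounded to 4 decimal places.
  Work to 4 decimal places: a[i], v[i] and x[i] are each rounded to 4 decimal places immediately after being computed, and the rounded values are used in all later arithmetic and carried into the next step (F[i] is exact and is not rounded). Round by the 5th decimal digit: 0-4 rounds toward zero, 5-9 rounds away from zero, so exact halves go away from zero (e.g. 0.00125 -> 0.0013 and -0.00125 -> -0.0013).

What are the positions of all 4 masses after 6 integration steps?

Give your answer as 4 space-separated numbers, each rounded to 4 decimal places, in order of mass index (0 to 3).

Step 0: x=[2.0000 8.0000 10.0000 18.0000] v=[0.0000 0.0000 0.0000 0.0000]
Step 1: x=[2.5000 7.5000 10.7500 17.5000] v=[2.0000 -2.0000 3.0000 -2.0000]
Step 2: x=[3.3125 6.7813 11.9375 16.6563] v=[3.2500 -2.8750 4.7500 -3.3750]
Step 3: x=[4.1446 6.2735 13.0703 15.7227] v=[3.3282 -2.0313 4.5313 -3.7344]
Step 4: x=[4.7247 6.3492 13.6851 14.9576] v=[2.3204 0.3027 2.4591 -3.0606]
Step 5: x=[4.9173 7.1388 13.5420 14.5334] v=[0.7703 3.1584 -0.5726 -1.6969]
Step 6: x=[4.7729 8.4511 12.7224 14.4853] v=[-0.5776 5.2493 -3.2785 -0.1926]

Answer: 4.7729 8.4511 12.7224 14.4853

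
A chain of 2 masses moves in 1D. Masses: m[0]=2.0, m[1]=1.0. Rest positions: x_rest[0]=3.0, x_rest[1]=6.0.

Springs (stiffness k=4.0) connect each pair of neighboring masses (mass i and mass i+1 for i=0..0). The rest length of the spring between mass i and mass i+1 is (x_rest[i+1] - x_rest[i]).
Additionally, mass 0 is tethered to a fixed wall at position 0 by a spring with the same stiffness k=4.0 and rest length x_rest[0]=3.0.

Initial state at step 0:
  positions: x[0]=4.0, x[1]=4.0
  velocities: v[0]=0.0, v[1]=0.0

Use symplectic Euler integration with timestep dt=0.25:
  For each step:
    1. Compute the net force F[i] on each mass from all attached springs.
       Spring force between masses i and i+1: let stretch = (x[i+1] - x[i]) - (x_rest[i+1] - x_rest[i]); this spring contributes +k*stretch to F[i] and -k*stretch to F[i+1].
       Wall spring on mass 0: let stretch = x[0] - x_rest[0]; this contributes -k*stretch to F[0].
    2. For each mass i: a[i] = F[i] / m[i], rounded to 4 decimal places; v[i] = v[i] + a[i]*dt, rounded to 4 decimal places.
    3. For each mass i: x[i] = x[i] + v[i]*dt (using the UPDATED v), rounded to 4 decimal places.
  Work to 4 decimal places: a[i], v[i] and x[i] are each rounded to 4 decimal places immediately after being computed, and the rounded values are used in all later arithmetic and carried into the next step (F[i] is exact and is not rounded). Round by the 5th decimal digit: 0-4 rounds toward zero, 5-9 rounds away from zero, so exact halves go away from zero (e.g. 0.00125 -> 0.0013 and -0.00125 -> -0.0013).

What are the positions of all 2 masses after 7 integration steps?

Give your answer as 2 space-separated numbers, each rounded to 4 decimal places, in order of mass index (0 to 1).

Step 0: x=[4.0000 4.0000] v=[0.0000 0.0000]
Step 1: x=[3.5000 4.7500] v=[-2.0000 3.0000]
Step 2: x=[2.7188 5.9375] v=[-3.1250 4.7500]
Step 3: x=[2.0000 7.0703] v=[-2.8751 4.5313]
Step 4: x=[1.6650 7.6856] v=[-1.3400 2.4610]
Step 5: x=[1.8745 7.5457] v=[0.8378 -0.5596]
Step 6: x=[2.5586 6.7380] v=[2.7362 -3.2308]
Step 7: x=[3.4453 5.6355] v=[3.5466 -4.4102]

Answer: 3.4453 5.6355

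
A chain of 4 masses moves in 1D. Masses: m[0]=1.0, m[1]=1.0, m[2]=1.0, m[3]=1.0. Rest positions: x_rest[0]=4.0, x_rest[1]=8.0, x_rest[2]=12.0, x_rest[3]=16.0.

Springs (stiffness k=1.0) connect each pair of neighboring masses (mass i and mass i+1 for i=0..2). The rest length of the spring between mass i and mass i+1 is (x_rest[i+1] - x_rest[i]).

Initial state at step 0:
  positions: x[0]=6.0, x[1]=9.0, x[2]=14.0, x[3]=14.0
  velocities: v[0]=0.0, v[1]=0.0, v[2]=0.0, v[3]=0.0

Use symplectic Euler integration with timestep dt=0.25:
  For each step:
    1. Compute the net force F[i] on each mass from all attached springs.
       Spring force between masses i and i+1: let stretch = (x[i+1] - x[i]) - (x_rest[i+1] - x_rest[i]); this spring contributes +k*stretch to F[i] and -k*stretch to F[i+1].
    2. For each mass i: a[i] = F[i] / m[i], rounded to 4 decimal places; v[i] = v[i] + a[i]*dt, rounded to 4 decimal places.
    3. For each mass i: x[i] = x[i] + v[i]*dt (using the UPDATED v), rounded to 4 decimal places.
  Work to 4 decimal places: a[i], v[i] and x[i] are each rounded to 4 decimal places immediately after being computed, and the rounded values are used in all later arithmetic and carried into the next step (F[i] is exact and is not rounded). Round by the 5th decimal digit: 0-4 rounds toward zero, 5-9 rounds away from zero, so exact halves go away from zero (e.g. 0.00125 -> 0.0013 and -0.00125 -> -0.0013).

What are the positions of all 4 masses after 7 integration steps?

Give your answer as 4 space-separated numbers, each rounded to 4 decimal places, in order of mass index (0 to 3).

Answer: 5.1794 9.2504 10.8951 17.6755

Derivation:
Step 0: x=[6.0000 9.0000 14.0000 14.0000] v=[0.0000 0.0000 0.0000 0.0000]
Step 1: x=[5.9375 9.1250 13.6875 14.2500] v=[-0.2500 0.5000 -1.2500 1.0000]
Step 2: x=[5.8242 9.3360 13.1250 14.7149] v=[-0.4531 0.8438 -2.2500 1.8594]
Step 3: x=[5.6804 9.5643 12.4251 15.3304] v=[-0.5752 0.9131 -2.7998 2.4619]
Step 4: x=[5.5294 9.7286 11.7279 16.0143] v=[-0.6042 0.6573 -2.7887 2.7356]
Step 5: x=[5.3908 9.7554 11.1737 16.6803] v=[-0.5544 0.1073 -2.2169 2.6640]
Step 6: x=[5.2750 9.5981 10.8750 17.2522] v=[-0.4633 -0.6293 -1.1948 2.2874]
Step 7: x=[5.1794 9.2504 10.8951 17.6755] v=[-0.3825 -1.3909 0.0803 1.6931]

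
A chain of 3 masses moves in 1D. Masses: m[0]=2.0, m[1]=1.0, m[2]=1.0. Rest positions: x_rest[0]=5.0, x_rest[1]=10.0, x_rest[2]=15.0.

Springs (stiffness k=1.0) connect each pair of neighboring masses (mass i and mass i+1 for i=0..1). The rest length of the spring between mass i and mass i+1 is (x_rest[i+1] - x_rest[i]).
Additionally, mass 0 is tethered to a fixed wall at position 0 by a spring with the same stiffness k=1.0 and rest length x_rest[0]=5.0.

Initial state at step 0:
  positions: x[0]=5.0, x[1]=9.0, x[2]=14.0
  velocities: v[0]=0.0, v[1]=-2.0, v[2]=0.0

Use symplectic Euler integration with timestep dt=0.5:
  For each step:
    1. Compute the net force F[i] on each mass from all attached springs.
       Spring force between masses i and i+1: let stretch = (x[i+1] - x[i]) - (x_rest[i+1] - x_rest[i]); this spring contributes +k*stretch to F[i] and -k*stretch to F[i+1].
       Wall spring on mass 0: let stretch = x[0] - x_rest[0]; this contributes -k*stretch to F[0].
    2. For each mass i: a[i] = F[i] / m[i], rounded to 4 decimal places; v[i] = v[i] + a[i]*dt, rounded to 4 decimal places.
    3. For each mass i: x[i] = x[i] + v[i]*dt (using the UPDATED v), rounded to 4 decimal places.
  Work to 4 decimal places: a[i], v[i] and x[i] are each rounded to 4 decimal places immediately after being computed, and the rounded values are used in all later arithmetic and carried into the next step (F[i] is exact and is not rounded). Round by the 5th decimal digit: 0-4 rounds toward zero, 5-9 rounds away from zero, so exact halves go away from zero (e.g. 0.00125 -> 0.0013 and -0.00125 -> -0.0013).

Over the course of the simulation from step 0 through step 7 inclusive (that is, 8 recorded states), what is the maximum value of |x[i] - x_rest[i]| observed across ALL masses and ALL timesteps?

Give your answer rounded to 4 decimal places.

Answer: 2.0354

Derivation:
Step 0: x=[5.0000 9.0000 14.0000] v=[0.0000 -2.0000 0.0000]
Step 1: x=[4.8750 8.2500 14.0000] v=[-0.2500 -1.5000 0.0000]
Step 2: x=[4.5625 8.0938 13.8125] v=[-0.6250 -0.3125 -0.3750]
Step 3: x=[4.1211 8.4844 13.4453] v=[-0.8828 0.7812 -0.7344]
Step 4: x=[3.7100 9.0244 13.0879] v=[-0.8223 1.0800 -0.7149]
Step 5: x=[3.4994 9.2517 12.9646] v=[-0.4212 0.4546 -0.2467]
Step 6: x=[3.5705 8.9692 13.1631] v=[0.1421 -0.5651 0.3969]
Step 7: x=[3.8701 8.3855 13.5631] v=[0.5992 -1.1675 0.8000]
Max displacement = 2.0354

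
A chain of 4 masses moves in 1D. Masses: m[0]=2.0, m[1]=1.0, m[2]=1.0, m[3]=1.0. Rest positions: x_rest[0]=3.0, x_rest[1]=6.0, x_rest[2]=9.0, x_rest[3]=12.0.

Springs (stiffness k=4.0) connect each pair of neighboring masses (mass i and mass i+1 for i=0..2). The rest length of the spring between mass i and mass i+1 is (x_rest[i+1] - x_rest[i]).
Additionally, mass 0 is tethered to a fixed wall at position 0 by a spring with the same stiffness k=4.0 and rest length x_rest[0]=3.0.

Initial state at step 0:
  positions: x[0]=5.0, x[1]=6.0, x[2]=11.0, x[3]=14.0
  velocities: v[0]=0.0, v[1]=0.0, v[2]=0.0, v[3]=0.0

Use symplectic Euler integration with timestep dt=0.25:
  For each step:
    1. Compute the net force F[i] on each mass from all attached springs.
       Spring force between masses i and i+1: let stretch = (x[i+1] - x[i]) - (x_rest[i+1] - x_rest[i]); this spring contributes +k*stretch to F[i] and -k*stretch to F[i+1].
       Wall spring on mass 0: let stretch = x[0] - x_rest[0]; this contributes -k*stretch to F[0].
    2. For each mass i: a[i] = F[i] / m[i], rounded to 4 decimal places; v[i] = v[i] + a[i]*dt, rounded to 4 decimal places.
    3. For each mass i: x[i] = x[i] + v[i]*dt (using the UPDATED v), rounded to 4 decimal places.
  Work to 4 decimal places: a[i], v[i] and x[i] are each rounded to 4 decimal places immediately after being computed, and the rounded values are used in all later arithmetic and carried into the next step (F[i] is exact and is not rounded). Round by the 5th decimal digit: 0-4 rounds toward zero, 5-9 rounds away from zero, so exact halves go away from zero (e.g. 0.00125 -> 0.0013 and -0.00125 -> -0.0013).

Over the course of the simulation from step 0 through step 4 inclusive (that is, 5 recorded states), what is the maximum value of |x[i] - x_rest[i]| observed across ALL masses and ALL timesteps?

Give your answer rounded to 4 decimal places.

Answer: 2.8125

Derivation:
Step 0: x=[5.0000 6.0000 11.0000 14.0000] v=[0.0000 0.0000 0.0000 0.0000]
Step 1: x=[4.5000 7.0000 10.5000 14.0000] v=[-2.0000 4.0000 -2.0000 0.0000]
Step 2: x=[3.7500 8.2500 10.0000 13.8750] v=[-3.0000 5.0000 -2.0000 -0.5000]
Step 3: x=[3.0938 8.8125 10.0313 13.5313] v=[-2.6250 2.2500 0.1250 -1.3750]
Step 4: x=[2.7657 8.2500 10.6329 13.0626] v=[-1.3126 -2.2499 2.4062 -1.8750]
Max displacement = 2.8125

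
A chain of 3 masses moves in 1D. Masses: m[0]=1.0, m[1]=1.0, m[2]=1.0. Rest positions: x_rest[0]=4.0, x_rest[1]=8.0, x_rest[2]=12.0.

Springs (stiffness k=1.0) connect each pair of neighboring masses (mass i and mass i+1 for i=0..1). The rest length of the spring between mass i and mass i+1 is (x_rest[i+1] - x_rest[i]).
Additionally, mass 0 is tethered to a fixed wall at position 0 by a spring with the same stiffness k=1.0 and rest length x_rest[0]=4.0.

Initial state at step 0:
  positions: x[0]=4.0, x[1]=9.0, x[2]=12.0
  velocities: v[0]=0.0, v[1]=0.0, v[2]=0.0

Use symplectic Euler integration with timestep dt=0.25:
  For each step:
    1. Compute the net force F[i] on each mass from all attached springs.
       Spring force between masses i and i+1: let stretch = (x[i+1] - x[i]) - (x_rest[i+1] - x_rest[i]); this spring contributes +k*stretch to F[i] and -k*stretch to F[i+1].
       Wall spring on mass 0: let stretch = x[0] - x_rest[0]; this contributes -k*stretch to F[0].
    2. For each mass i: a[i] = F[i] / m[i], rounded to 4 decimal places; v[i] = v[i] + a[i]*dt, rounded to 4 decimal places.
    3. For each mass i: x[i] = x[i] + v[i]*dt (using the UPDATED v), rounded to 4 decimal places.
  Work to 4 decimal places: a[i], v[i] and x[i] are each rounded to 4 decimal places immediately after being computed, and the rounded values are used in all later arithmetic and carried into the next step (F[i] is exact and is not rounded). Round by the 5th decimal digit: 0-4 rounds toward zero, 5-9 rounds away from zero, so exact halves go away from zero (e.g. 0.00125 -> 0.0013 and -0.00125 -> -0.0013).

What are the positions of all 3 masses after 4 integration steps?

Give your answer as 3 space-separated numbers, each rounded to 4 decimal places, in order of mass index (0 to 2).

Step 0: x=[4.0000 9.0000 12.0000] v=[0.0000 0.0000 0.0000]
Step 1: x=[4.0625 8.8750 12.0625] v=[0.2500 -0.5000 0.2500]
Step 2: x=[4.1719 8.6484 12.1758] v=[0.4375 -0.9063 0.4531]
Step 3: x=[4.3003 8.3625 12.3186] v=[0.5137 -1.1436 0.5713]
Step 4: x=[4.4139 8.0700 12.4642] v=[0.4542 -1.1701 0.5823]

Answer: 4.4139 8.0700 12.4642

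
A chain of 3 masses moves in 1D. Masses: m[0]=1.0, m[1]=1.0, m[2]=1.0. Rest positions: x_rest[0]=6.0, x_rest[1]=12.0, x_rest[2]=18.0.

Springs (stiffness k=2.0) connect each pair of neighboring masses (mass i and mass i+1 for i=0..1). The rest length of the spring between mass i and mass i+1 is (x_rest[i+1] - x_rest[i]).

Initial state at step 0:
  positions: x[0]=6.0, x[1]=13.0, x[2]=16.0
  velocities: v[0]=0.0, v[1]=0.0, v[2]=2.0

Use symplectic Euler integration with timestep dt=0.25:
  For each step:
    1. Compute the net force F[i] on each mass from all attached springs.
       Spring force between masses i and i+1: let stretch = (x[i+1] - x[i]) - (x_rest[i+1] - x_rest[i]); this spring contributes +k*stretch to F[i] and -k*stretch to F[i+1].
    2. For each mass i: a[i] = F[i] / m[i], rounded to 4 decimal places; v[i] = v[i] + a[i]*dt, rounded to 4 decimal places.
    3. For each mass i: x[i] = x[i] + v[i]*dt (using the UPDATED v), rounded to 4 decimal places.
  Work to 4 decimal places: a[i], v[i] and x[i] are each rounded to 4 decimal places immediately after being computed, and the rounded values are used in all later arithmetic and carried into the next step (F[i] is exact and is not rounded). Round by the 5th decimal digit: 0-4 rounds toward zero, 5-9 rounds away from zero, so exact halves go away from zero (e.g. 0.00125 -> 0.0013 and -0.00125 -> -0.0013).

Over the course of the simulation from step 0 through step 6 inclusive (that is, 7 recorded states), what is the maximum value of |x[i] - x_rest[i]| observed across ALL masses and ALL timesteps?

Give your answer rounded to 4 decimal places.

Step 0: x=[6.0000 13.0000 16.0000] v=[0.0000 0.0000 2.0000]
Step 1: x=[6.1250 12.5000 16.8750] v=[0.5000 -2.0000 3.5000]
Step 2: x=[6.2969 11.7500 17.9531] v=[0.6875 -3.0000 4.3125]
Step 3: x=[6.4004 11.0938 19.0059] v=[0.4141 -2.6250 4.2110]
Step 4: x=[6.3406 10.8399 19.8197] v=[-0.2392 -1.0157 3.2550]
Step 5: x=[6.0932 11.1461 20.2610] v=[-0.9896 1.2246 1.7651]
Step 6: x=[5.7274 11.9600 20.3129] v=[-1.4632 3.2556 0.2077]
Max displacement = 2.3129

Answer: 2.3129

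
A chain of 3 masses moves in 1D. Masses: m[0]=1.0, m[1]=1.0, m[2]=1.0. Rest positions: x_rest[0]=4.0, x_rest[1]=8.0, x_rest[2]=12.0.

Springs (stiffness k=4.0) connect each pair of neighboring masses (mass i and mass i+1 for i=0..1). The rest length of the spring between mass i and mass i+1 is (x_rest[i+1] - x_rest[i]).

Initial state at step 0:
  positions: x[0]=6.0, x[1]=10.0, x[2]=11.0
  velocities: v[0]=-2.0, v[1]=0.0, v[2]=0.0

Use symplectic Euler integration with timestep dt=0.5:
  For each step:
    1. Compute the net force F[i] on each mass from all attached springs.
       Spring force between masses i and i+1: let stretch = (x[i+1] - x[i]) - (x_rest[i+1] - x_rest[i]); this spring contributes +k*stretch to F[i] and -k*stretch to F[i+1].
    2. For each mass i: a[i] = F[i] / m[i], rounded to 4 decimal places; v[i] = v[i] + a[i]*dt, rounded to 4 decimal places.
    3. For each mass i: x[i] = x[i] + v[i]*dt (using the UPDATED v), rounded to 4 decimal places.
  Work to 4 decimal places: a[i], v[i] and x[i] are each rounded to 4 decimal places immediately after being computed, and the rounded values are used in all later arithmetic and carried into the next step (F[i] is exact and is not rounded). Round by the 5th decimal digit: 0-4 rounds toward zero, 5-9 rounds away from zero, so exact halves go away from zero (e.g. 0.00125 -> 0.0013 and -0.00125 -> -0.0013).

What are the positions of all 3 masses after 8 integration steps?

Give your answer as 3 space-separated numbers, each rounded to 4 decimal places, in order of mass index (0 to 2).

Answer: 0.0000 7.0000 12.0000

Derivation:
Step 0: x=[6.0000 10.0000 11.0000] v=[-2.0000 0.0000 0.0000]
Step 1: x=[5.0000 7.0000 14.0000] v=[-2.0000 -6.0000 6.0000]
Step 2: x=[2.0000 9.0000 14.0000] v=[-6.0000 4.0000 0.0000]
Step 3: x=[2.0000 9.0000 13.0000] v=[0.0000 0.0000 -2.0000]
Step 4: x=[5.0000 6.0000 12.0000] v=[6.0000 -6.0000 -2.0000]
Step 5: x=[5.0000 8.0000 9.0000] v=[0.0000 4.0000 -6.0000]
Step 6: x=[4.0000 8.0000 9.0000] v=[-2.0000 0.0000 0.0000]
Step 7: x=[3.0000 5.0000 12.0000] v=[-2.0000 -6.0000 6.0000]
Step 8: x=[0.0000 7.0000 12.0000] v=[-6.0000 4.0000 0.0000]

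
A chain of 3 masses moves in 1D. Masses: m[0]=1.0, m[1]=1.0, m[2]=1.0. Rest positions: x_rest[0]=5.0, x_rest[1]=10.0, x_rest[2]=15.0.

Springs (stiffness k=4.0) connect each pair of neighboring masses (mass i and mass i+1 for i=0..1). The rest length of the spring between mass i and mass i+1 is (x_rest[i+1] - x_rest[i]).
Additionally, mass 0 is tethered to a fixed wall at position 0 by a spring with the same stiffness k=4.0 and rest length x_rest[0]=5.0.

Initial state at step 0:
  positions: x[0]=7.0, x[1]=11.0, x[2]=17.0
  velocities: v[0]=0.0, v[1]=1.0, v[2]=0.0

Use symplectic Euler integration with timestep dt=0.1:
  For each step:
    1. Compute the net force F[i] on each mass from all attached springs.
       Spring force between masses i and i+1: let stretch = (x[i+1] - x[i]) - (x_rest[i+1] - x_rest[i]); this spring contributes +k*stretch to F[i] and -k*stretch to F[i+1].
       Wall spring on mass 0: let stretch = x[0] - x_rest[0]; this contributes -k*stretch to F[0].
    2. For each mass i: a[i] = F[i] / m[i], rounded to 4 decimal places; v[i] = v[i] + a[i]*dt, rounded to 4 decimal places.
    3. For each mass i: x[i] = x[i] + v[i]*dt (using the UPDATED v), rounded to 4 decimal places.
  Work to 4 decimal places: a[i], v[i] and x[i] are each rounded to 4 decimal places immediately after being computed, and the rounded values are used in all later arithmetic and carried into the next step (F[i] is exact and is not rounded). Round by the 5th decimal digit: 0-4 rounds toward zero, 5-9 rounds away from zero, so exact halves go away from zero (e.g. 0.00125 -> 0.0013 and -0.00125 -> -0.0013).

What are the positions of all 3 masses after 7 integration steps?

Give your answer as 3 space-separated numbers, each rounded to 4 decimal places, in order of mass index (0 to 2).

Answer: 5.1138 12.3136 16.5222

Derivation:
Step 0: x=[7.0000 11.0000 17.0000] v=[0.0000 1.0000 0.0000]
Step 1: x=[6.8800 11.1800 16.9600] v=[-1.2000 1.8000 -0.4000]
Step 2: x=[6.6568 11.4192 16.8888] v=[-2.2320 2.3920 -0.7120]
Step 3: x=[6.3578 11.6867 16.7988] v=[-2.9898 2.6749 -0.8998]
Step 4: x=[6.0177 11.9455 16.7043] v=[-3.4014 2.5882 -0.9446]
Step 5: x=[5.6740 12.1576 16.6195] v=[-3.4374 2.1206 -0.8481]
Step 6: x=[5.3626 12.2888 16.5562] v=[-3.1136 1.3119 -0.6329]
Step 7: x=[5.1138 12.3136 16.5222] v=[-2.4882 0.2484 -0.3399]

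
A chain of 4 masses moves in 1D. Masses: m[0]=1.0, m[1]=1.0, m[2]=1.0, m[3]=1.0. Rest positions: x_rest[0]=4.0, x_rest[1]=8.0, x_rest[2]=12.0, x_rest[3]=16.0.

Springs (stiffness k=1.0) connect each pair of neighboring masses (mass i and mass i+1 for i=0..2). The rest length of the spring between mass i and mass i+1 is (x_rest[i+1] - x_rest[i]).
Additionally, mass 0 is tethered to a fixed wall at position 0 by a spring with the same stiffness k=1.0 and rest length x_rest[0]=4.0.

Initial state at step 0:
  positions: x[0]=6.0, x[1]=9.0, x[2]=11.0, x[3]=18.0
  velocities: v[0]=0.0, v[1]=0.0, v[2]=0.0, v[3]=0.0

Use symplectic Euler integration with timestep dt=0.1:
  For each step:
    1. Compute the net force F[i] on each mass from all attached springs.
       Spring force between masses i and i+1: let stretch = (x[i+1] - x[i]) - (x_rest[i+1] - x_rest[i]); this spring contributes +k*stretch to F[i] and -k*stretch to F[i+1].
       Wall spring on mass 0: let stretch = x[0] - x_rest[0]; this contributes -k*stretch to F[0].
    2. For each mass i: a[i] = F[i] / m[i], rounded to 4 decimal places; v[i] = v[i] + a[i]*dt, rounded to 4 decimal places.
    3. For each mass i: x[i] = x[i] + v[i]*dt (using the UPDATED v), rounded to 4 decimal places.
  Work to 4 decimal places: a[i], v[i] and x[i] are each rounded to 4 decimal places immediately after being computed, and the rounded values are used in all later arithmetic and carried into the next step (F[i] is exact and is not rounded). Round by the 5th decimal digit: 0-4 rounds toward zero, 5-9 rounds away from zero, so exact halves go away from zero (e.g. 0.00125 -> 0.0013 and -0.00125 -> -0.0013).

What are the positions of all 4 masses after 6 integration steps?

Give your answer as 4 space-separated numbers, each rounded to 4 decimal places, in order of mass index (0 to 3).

Step 0: x=[6.0000 9.0000 11.0000 18.0000] v=[0.0000 0.0000 0.0000 0.0000]
Step 1: x=[5.9700 8.9900 11.0500 17.9700] v=[-0.3000 -0.1000 0.5000 -0.3000]
Step 2: x=[5.9105 8.9704 11.1486 17.9108] v=[-0.5950 -0.1960 0.9860 -0.5920]
Step 3: x=[5.8225 8.9420 11.2930 17.8240] v=[-0.8801 -0.2842 1.4444 -0.8682]
Step 4: x=[5.7075 8.9059 11.4792 17.7119] v=[-1.1504 -0.3611 1.8624 -1.1213]
Step 5: x=[5.5674 8.8635 11.7020 17.5774] v=[-1.4013 -0.4236 2.2283 -1.3446]
Step 6: x=[5.4046 8.8166 11.9552 17.4242] v=[-1.6284 -0.4694 2.5320 -1.5321]

Answer: 5.4046 8.8166 11.9552 17.4242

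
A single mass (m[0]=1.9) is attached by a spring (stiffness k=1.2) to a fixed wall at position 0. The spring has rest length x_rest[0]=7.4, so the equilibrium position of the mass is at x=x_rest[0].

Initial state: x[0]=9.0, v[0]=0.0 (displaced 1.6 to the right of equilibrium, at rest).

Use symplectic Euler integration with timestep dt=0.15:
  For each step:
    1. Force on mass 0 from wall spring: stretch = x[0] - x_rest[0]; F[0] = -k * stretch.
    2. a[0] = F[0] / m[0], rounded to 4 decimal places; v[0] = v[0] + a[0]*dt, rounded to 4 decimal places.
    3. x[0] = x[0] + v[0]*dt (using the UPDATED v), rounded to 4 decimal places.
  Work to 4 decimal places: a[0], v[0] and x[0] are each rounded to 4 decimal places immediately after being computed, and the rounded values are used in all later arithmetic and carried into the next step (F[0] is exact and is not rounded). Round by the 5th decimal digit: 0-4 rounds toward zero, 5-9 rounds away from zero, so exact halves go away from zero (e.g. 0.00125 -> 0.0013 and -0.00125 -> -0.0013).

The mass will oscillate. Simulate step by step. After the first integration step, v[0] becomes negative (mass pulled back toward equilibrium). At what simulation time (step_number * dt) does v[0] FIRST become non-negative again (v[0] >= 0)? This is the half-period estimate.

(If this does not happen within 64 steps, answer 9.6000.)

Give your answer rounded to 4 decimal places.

Step 0: x=[9.0000] v=[0.0000]
Step 1: x=[8.9773] v=[-0.1516]
Step 2: x=[8.9322] v=[-0.3010]
Step 3: x=[8.8653] v=[-0.4462]
Step 4: x=[8.7776] v=[-0.5850]
Step 5: x=[8.6703] v=[-0.7155]
Step 6: x=[8.5449] v=[-0.8358]
Step 7: x=[8.4033] v=[-0.9443]
Step 8: x=[8.2474] v=[-1.0394]
Step 9: x=[8.0794] v=[-1.1197]
Step 10: x=[7.9018] v=[-1.1841]
Step 11: x=[7.7171] v=[-1.2316]
Step 12: x=[7.5279] v=[-1.2616]
Step 13: x=[7.3368] v=[-1.2737]
Step 14: x=[7.1466] v=[-1.2677]
Step 15: x=[6.9600] v=[-1.2437]
Step 16: x=[6.7797] v=[-1.2020]
Step 17: x=[6.6082] v=[-1.1432]
Step 18: x=[6.4480] v=[-1.0682]
Step 19: x=[6.3013] v=[-0.9780]
Step 20: x=[6.1702] v=[-0.8739]
Step 21: x=[6.0566] v=[-0.7574]
Step 22: x=[5.9621] v=[-0.6301]
Step 23: x=[5.8880] v=[-0.4939]
Step 24: x=[5.8354] v=[-0.3507]
Step 25: x=[5.8050] v=[-0.2025]
Step 26: x=[5.7973] v=[-0.0514]
Step 27: x=[5.8124] v=[0.1004]
First v>=0 after going negative at step 27, time=4.0500

Answer: 4.0500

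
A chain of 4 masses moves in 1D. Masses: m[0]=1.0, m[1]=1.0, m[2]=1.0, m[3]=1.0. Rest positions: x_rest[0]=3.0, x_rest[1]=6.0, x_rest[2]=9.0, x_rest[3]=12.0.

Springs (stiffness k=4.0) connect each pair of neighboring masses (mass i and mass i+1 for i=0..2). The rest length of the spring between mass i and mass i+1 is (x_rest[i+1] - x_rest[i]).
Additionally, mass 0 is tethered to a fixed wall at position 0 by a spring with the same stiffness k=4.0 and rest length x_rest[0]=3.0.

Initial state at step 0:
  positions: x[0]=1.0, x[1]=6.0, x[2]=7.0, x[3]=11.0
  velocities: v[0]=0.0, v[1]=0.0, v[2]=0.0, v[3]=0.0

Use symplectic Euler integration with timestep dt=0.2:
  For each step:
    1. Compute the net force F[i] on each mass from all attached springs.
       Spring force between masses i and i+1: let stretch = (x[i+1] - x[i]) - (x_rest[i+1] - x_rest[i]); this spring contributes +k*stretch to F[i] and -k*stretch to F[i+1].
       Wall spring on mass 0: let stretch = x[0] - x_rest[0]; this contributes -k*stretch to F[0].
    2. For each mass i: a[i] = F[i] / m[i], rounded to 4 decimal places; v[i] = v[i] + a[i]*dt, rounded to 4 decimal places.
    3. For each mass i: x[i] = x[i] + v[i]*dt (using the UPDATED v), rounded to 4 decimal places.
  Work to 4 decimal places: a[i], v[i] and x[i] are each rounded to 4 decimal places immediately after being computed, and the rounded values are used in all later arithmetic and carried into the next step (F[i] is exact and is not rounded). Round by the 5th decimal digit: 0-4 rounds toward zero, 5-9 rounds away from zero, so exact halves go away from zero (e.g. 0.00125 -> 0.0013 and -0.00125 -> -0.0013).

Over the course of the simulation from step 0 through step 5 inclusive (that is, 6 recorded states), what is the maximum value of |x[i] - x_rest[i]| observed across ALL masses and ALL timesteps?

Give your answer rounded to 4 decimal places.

Step 0: x=[1.0000 6.0000 7.0000 11.0000] v=[0.0000 0.0000 0.0000 0.0000]
Step 1: x=[1.6400 5.3600 7.4800 10.8400] v=[3.2000 -3.2000 2.4000 -0.8000]
Step 2: x=[2.6128 4.4640 8.1584 10.6224] v=[4.8640 -4.4800 3.3920 -1.0880]
Step 3: x=[3.4637 3.8629 8.6399 10.4906] v=[4.2547 -3.0054 2.4077 -0.6592]
Step 4: x=[3.8243 3.9623 8.6532 10.5426] v=[1.8031 0.4968 0.0667 0.2602]
Step 5: x=[3.5951 4.7901 8.2183 10.7723] v=[-1.1459 4.1391 -2.1745 1.1487]
Max displacement = 2.1371

Answer: 2.1371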